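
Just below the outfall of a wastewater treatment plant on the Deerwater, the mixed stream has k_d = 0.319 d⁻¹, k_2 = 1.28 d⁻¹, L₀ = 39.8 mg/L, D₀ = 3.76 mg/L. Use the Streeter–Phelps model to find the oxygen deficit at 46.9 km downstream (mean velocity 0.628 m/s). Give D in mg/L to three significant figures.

D ≈ 6.90 mg/L

Travel time t = x/v = 46.9 km / (0.628 m/s) = 46900 m / 0.628 m/s = 74680 s = 0.8644 d.
k_d L₀/(k_2−k_d) = 0.319×39.8/(1.28−0.319) = 12.70/0.9610 = 13.21 mg/L.
e^(−k_d t) = e^(−0.319×0.8644) = 0.7590; e^(−k_2 t) = e^(−1.28×0.8644) = 0.3307.
D = 13.21 × (0.7590 − 0.3307) + 3.76 × 0.3307 = 5.658 + 1.244 = 6.902 mg/L.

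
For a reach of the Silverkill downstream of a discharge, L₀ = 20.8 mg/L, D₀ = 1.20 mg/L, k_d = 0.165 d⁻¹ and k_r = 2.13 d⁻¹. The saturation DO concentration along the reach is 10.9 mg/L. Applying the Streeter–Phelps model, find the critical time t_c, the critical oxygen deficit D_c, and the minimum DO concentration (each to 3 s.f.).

t_c ≈ 0.711 d; D_c ≈ 1.43 mg/L; min DO ≈ 9.47 mg/L

At the critical point dD/dt = 0, so k_d L₀ e^(−k_d t) = k_r D. Substituting D(t) from the Streeter–Phelps equation and solving for t gives
t_c = ln[(k_r/k_d)(1 − D₀(k_r−k_d)/(k_d L₀))] / (k_r−k_d).
Here k_r−k_d = 1.965 d⁻¹ and 1 − D₀(k_r−k_d)/(k_d L₀) = 1 − 1.20×1.965/(0.165×20.8) = 0.3129, so
t_c = ln(12.91 × 0.3129) / 1.965 = 1.396 / 1.965 = 0.7105 d.
L(t_c) = L₀ e^(−k_d t_c) = 20.8 × 0.8894 = 18.50 mg/L, and at the critical point k_r D_c = k_d L, so D_c = (0.165/2.13) × 18.50 = 1.433 mg/L.
Minimum DO = C_s − D_c = 10.9 − 1.433 = 9.467 mg/L.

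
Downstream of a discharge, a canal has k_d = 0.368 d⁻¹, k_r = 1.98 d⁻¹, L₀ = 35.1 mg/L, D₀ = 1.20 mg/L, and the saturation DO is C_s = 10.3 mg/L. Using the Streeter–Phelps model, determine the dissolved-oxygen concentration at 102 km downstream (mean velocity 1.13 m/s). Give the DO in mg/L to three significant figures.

Travel time t = x/v = 102 km / (1.13 m/s) = 102000 m / 1.13 m/s = 90270 s = 1.045 d.
k_d L₀/(k_r−k_d) = 0.368×35.1/(1.98−0.368) = 12.92/1.612 = 8.013 mg/L.
e^(−k_d t) = e^(−0.368×1.045) = 0.6808; e^(−k_r t) = e^(−1.98×1.045) = 0.1264.
D = 8.013 × (0.6808 − 0.1264) + 1.20 × 0.1264 = 4.443 + 0.1516 = 4.594 mg/L.
DO = C_s − D = 10.3 − 4.594 = 5.706 mg/L.

DO ≈ 5.71 mg/L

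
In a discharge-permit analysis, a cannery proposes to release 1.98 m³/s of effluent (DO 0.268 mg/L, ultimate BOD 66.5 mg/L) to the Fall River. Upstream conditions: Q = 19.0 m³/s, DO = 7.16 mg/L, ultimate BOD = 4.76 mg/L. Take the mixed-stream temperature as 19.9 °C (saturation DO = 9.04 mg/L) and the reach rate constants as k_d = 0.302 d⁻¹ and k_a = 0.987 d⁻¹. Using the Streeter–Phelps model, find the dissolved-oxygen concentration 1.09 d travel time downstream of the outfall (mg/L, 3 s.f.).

DO ≈ 6.41 mg/L

Mixed DO = (19.0×7.16 + 1.98×0.268)/(19.0+1.98) = 136.6/20.98 = 6.510 mg/L.
Mixed L₀ = (19.0×4.76 + 1.98×66.5)/(20.98) = 222.1/20.98 = 10.59 mg/L.
Initial deficit D₀ = C_s − DO₀ = 9.04 − 6.510 = 2.530 mg/L.
D(1.09) = [0.302×10.59/(0.987−0.302)](e^(−0.302×1.09) − e^(−0.987×1.09)) + 2.530 e^(−0.987×1.09)
= 4.667 × (0.7195 − 0.3410) + 2.530 × 0.3410 = 2.630 mg/L.
DO = 9.04 − 2.630 = 6.410 mg/L.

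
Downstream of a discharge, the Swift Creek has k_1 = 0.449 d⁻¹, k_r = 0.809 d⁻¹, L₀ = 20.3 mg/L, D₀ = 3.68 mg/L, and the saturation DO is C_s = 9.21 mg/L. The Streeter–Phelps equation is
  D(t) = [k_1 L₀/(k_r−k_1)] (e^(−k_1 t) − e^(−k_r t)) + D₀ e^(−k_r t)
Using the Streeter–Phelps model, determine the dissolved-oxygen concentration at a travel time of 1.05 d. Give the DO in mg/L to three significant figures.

DO ≈ 2.66 mg/L

k_1 L₀/(k_r−k_1) = 0.449×20.3/(0.809−0.449) = 9.115/0.3600 = 25.32 mg/L.
e^(−k_1 t) = e^(−0.449×1.050) = 0.6241; e^(−k_r t) = e^(−0.809×1.050) = 0.4277.
D = 25.32 × (0.6241 − 0.4277) + 3.68 × 0.4277 = 4.974 + 1.574 = 6.548 mg/L.
DO = C_s − D = 9.21 − 6.548 = 2.662 mg/L.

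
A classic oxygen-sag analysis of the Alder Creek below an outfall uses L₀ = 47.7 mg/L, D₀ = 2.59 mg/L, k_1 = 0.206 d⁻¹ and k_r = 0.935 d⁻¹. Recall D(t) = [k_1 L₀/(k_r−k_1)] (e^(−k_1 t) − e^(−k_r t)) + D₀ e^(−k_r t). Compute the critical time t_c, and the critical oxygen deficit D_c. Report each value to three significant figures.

At the critical point dD/dt = 0, so k_1 L₀ e^(−k_1 t) = k_r D. Substituting D(t) from the Streeter–Phelps equation and solving for t gives
t_c = ln[(k_r/k_1)(1 − D₀(k_r−k_1)/(k_1 L₀))] / (k_r−k_1).
Here k_r−k_1 = 0.7290 d⁻¹ and 1 − D₀(k_r−k_1)/(k_1 L₀) = 1 − 2.59×0.7290/(0.206×47.7) = 0.8078, so
t_c = ln(4.539 × 0.8078) / 0.7290 = 1.299 / 0.7290 = 1.782 d.
L(t_c) = L₀ e^(−k_1 t_c) = 47.7 × 0.6927 = 33.04 mg/L, and at the critical point k_r D_c = k_1 L, so D_c = (0.206/0.935) × 33.04 = 7.280 mg/L.

t_c ≈ 1.78 d; D_c ≈ 7.28 mg/L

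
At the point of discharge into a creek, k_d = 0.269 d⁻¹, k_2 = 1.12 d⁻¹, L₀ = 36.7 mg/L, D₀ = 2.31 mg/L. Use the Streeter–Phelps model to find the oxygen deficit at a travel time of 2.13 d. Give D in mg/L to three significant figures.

D ≈ 5.69 mg/L

k_d L₀/(k_2−k_d) = 0.269×36.7/(1.12−0.269) = 9.872/0.8510 = 11.60 mg/L.
e^(−k_d t) = e^(−0.269×2.130) = 0.5638; e^(−k_2 t) = e^(−1.12×2.130) = 0.09203.
D = 11.60 × (0.5638 − 0.09203) + 2.31 × 0.09203 = 5.473 + 0.2126 = 5.686 mg/L.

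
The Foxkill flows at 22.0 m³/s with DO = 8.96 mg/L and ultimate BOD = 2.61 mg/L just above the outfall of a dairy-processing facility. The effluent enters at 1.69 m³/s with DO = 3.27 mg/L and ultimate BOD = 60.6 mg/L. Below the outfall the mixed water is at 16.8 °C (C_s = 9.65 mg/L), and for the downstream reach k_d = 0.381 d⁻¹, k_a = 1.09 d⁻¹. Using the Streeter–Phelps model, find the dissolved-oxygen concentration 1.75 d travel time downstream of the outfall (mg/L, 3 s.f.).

DO ≈ 8.16 mg/L

Mixed DO = (22.0×8.96 + 1.69×3.27)/(22.0+1.69) = 202.6/23.69 = 8.554 mg/L.
Mixed L₀ = (22.0×2.61 + 1.69×60.6)/(23.69) = 159.8/23.69 = 6.747 mg/L.
Initial deficit D₀ = C_s − DO₀ = 9.65 − 8.554 = 1.096 mg/L.
D(1.75) = [0.381×6.747/(1.09−0.381)](e^(−0.381×1.75) − e^(−1.09×1.75)) + 1.096 e^(−1.09×1.75)
= 3.626 × (0.5134 − 0.1485) + 1.096 × 0.1485 = 1.486 mg/L.
DO = 9.65 − 1.486 = 8.164 mg/L.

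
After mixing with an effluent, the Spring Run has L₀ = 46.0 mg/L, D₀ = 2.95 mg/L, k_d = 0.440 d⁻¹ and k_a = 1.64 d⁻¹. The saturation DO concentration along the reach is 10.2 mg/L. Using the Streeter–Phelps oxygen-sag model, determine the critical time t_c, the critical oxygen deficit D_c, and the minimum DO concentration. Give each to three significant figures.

t_c = [1/(k_a−k_d)] ln[(k_a/k_d)(1 − D₀(k_a−k_d)/(k_d L₀))]
= [1/(1.64−0.440)] ln[(1.64/0.440)(1 − 2.95×1.200/(0.440×46.0))]
= (1/1.200) ln[3.727 × 0.8251] = 0.8333 × ln(3.075) = 0.8333 × 1.123 = 0.9362 d.
L(t_c) = L₀ e^(−k_d t_c) = 46.0 × 0.6624 = 30.47 mg/L, and at the critical point k_a D_c = k_d L, so D_c = (0.440/1.64) × 30.47 = 8.175 mg/L.
Minimum DO = C_s − D_c = 10.2 − 8.175 = 2.025 mg/L.

t_c ≈ 0.936 d; D_c ≈ 8.17 mg/L; min DO ≈ 2.03 mg/L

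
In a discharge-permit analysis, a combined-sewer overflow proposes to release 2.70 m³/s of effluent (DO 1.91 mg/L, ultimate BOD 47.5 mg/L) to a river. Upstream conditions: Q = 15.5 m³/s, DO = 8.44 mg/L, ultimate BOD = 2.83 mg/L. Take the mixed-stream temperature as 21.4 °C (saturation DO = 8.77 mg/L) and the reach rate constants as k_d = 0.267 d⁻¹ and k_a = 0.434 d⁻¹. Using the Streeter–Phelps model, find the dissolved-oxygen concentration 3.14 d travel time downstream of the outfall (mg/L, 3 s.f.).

Mixed DO = (15.5×8.44 + 2.70×1.91)/(15.5+2.70) = 136.0/18.20 = 7.471 mg/L.
Mixed L₀ = (15.5×2.83 + 2.70×47.5)/(18.20) = 172.1/18.20 = 9.457 mg/L.
Initial deficit D₀ = C_s − DO₀ = 8.77 − 7.471 = 1.299 mg/L.
D(3.14) = [0.267×9.457/(0.434−0.267)](e^(−0.267×3.14) − e^(−0.434×3.14)) + 1.299 e^(−0.434×3.14)
= 15.12 × (0.4324 − 0.2560) + 1.299 × 0.2560 = 3.000 mg/L.
DO = 8.77 − 3.000 = 5.770 mg/L.

DO ≈ 5.77 mg/L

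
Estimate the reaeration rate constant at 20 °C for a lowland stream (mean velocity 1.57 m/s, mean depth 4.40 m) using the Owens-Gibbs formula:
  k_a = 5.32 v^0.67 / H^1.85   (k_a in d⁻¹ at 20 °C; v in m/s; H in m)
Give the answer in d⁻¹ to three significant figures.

k_a = 5.32 × 1.57^0.67 / 4.40^1.85 = 5.32 × 1.353 / 15.50 = 0.4643 d⁻¹.

k_a ≈ 0.464 d⁻¹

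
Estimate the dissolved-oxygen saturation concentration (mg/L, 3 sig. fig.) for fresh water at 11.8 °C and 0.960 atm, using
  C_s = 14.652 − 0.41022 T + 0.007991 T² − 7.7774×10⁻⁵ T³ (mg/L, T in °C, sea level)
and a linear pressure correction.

At sea level: C_s = 14.652 − 0.41022×11.8 + 0.007991×11.8² − 7.7774×10⁻⁵×11.8³ = 10.80 mg/L.
Pressure correction: C_s' = 10.80 × 0.960 = 10.36 mg/L.

C_s ≈ 10.4 mg/L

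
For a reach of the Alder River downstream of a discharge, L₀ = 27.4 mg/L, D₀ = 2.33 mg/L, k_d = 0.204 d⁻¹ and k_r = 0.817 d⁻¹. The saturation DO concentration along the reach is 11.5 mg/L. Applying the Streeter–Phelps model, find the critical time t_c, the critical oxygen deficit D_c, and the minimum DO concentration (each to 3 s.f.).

t_c = [1/(k_r−k_d)] ln[(k_r/k_d)(1 − D₀(k_r−k_d)/(k_d L₀))]
= [1/(0.817−0.204)] ln[(0.817/0.204)(1 − 2.33×0.6130/(0.204×27.4))]
= (1/0.6130) ln[4.005 × 0.7445] = 1.631 × ln(2.982) = 1.631 × 1.092 = 1.782 d.
L(t_c) = L₀ e^(−k_d t_c) = 27.4 × 0.6952 = 19.05 mg/L, and at the critical point k_r D_c = k_d L, so D_c = (0.204/0.817) × 19.05 = 4.756 mg/L.
Minimum DO = C_s − D_c = 11.5 − 4.756 = 6.744 mg/L.

t_c ≈ 1.78 d; D_c ≈ 4.76 mg/L; min DO ≈ 6.74 mg/L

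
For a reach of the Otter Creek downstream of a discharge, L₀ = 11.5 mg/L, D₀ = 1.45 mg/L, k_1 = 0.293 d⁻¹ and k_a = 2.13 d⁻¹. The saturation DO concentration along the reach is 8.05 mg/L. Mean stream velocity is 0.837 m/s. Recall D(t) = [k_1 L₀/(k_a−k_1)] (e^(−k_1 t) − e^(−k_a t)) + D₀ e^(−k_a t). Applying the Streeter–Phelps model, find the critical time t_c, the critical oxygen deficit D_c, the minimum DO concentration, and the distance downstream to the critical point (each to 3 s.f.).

At the critical point dD/dt = 0, so k_1 L₀ e^(−k_1 t) = k_a D. Substituting D(t) from the Streeter–Phelps equation and solving for t gives
t_c = ln[(k_a/k_1)(1 − D₀(k_a−k_1)/(k_1 L₀))] / (k_a−k_1).
Here k_a−k_1 = 1.837 d⁻¹ and 1 − D₀(k_a−k_1)/(k_1 L₀) = 1 − 1.45×1.837/(0.293×11.5) = 0.2095, so
t_c = ln(7.270 × 0.2095) / 1.837 = 0.4206 / 1.837 = 0.2290 d.
L(t_c) = L₀ e^(−k_1 t_c) = 11.5 × 0.9351 = 10.75 mg/L, and at the critical point k_a D_c = k_1 L, so D_c = (0.293/2.13) × 10.75 = 1.479 mg/L.
Minimum DO = C_s − D_c = 8.05 − 1.479 = 6.571 mg/L.
x_c = v t_c = 0.837 m/s × 0.2290 d × 86400 s/d = 16560 m ≈ 16.6 km.

t_c ≈ 0.229 d; D_c ≈ 1.48 mg/L; min DO ≈ 6.57 mg/L; x_c ≈ 16.6 km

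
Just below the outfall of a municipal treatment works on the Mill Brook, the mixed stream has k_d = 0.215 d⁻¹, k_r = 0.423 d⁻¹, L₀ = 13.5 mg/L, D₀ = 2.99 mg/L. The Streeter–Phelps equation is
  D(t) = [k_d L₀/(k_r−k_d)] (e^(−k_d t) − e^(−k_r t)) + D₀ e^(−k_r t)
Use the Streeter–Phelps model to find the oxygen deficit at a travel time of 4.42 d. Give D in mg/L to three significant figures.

D ≈ 3.70 mg/L

k_d L₀/(k_r−k_d) = 0.215×13.5/(0.423−0.215) = 2.902/0.2080 = 13.95 mg/L.
e^(−k_d t) = e^(−0.215×4.420) = 0.3866; e^(−k_r t) = e^(−0.423×4.420) = 0.1542.
D = 13.95 × (0.3866 − 0.1542) + 2.99 × 0.1542 = 3.244 + 0.4610 = 3.705 mg/L.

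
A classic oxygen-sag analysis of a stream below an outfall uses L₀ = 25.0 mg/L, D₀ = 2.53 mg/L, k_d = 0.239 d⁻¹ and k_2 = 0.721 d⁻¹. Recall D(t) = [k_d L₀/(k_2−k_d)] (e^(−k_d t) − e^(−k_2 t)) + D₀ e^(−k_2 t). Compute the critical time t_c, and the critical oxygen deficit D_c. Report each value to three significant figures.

t_c ≈ 1.82 d; D_c ≈ 5.37 mg/L

t_c = [1/(k_2−k_d)] ln[(k_2/k_d)(1 − D₀(k_2−k_d)/(k_d L₀))]
= [1/(0.721−0.239)] ln[(0.721/0.239)(1 − 2.53×0.4820/(0.239×25.0))]
= (1/0.4820) ln[3.017 × 0.7959] = 2.075 × ln(2.401) = 2.075 × 0.8759 = 1.817 d.
D_c = (k_d/k_2) L₀ e^(−k_d t_c) = (0.239/0.721) × 25.0 × e^(−0.239×1.817) = 0.3315 × 25.0 × 0.6477 = 5.368 mg/L.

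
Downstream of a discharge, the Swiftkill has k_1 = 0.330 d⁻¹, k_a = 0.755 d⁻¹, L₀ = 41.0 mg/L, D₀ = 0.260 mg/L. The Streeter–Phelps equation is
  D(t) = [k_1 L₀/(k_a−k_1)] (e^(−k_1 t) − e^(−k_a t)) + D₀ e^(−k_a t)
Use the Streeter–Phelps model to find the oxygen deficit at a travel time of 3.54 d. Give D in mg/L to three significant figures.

D ≈ 7.72 mg/L

k_1 L₀/(k_a−k_1) = 0.330×41.0/(0.755−0.330) = 13.53/0.4250 = 31.84 mg/L.
e^(−k_1 t) = e^(−0.330×3.540) = 0.3109; e^(−k_a t) = e^(−0.755×3.540) = 0.06907.
D = 31.84 × (0.3109 − 0.06907) + 0.260 × 0.06907 = 7.700 + 0.01796 = 7.718 mg/L.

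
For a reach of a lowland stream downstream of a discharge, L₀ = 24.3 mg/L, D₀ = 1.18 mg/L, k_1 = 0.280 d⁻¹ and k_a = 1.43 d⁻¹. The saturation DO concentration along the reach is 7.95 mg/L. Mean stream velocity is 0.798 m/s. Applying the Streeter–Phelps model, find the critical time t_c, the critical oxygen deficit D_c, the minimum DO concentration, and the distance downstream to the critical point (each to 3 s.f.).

With k_a/k_1 = 5.107 and 1 − D₀(k_a−k_1)/(k_1 L₀) = 0.8006,
t_c = ln(5.107 × 0.8006) / (1.43 − 0.280) = ln(4.089) / 1.150 = 1.408/1.150 = 1.225 d.
D_c = (k_1/k_a) L₀ e^(−k_1 t_c) = (0.280/1.43) × 24.3 × e^(−0.280×1.225) = 0.1958 × 24.3 × 0.7097 = 3.377 mg/L.
Minimum DO = C_s − D_c = 7.95 − 3.377 = 4.573 mg/L.
x_c = v t_c = 0.798 m/s × 1.225 d × 86400 s/d = 84430 m ≈ 84.4 km.

t_c ≈ 1.22 d; D_c ≈ 3.38 mg/L; min DO ≈ 4.57 mg/L; x_c ≈ 84.4 km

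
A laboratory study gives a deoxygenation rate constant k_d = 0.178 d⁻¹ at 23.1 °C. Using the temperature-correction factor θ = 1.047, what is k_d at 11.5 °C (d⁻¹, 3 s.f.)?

k_d(T₂) = k_d(T₁) · θ^(T₂−T₁) = 0.178 × 1.047^(11.5−23.1)
= 0.178 × 1.047^-11.6 = 0.178 × 0.5870 = 0.1045 d⁻¹.

k_d ≈ 0.104 d⁻¹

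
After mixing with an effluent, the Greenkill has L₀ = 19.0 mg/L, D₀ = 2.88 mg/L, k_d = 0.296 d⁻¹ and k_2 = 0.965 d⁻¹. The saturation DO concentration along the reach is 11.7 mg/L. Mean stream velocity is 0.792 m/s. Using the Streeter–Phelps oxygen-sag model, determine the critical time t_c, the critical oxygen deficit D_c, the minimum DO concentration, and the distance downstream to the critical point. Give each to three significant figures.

t_c ≈ 1.14 d; D_c ≈ 4.16 mg/L; min DO ≈ 7.54 mg/L; x_c ≈ 78.0 km

With k_2/k_d = 3.260 and 1 − D₀(k_2−k_d)/(k_d L₀) = 0.6574,
t_c = ln(3.260 × 0.6574) / (0.965 − 0.296) = ln(2.143) / 0.6690 = 0.7623/0.6690 = 1.139 d.
L(t_c) = L₀ e^(−k_d t_c) = 19.0 × 0.7137 = 13.56 mg/L, and at the critical point k_2 D_c = k_d L, so D_c = (0.296/0.965) × 13.56 = 4.159 mg/L.
Minimum DO = C_s − D_c = 11.7 − 4.159 = 7.541 mg/L.
x_c = v t_c = 0.792 m/s × 1.139 d × 86400 s/d = 77970 m ≈ 78.0 km.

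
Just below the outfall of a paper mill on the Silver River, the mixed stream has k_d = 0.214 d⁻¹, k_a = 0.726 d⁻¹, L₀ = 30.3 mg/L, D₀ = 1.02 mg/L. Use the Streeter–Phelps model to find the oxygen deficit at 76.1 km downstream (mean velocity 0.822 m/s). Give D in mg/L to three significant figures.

Travel time t = x/v = 76.1 km / (0.822 m/s) = 76100 m / 0.822 m/s = 92580 s = 1.072 d.
k_d L₀/(k_a−k_d) = 0.214×30.3/(0.726−0.214) = 6.484/0.5120 = 12.66 mg/L.
e^(−k_d t) = e^(−0.214×1.072) = 0.7951; e^(−k_a t) = e^(−0.726×1.072) = 0.4594.
D = 12.66 × (0.7951 − 0.4594) + 1.02 × 0.4594 = 4.252 + 0.4685 = 4.720 mg/L.

D ≈ 4.72 mg/L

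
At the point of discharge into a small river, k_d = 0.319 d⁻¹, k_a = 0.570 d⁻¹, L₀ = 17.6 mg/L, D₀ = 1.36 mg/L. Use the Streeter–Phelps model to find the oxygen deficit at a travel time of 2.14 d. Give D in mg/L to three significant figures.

D ≈ 5.10 mg/L

k_d L₀/(k_a−k_d) = 0.319×17.6/(0.570−0.319) = 5.614/0.2510 = 22.37 mg/L.
e^(−k_d t) = e^(−0.319×2.140) = 0.5053; e^(−k_a t) = e^(−0.570×2.140) = 0.2953.
D = 22.37 × (0.5053 − 0.2953) + 1.36 × 0.2953 = 4.697 + 0.4016 = 5.098 mg/L.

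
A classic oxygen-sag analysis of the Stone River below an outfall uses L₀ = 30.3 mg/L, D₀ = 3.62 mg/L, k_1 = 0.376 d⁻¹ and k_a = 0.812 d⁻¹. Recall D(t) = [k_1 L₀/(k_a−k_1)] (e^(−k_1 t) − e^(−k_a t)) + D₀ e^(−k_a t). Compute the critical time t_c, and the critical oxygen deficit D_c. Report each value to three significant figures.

t_c ≈ 1.42 d; D_c ≈ 8.21 mg/L

With k_a/k_1 = 2.160 and 1 − D₀(k_a−k_1)/(k_1 L₀) = 0.8615,
t_c = ln(2.160 × 0.8615) / (0.812 − 0.376) = ln(1.860) / 0.4360 = 0.6208/0.4360 = 1.424 d.
D_c = (k_1/k_a) L₀ e^(−k_1 t_c) = (0.376/0.812) × 30.3 × e^(−0.376×1.424) = 0.4631 × 30.3 × 0.5855 = 8.214 mg/L.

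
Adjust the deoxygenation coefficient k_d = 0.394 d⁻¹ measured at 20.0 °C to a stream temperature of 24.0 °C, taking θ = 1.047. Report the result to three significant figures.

k_d(T₂) = k_d(T₁) · θ^(T₂−T₁) = 0.394 × 1.047^(24.0−20.0)
= 0.394 × 1.047^4.00 = 0.394 × 1.202 = 0.4735 d⁻¹.

k_d ≈ 0.473 d⁻¹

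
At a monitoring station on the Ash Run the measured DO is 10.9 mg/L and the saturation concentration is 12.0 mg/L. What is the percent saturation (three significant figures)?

90.8 % saturation

% saturation = C/C_s × 100 = 10.9/12.0 × 100 = 90.8 %.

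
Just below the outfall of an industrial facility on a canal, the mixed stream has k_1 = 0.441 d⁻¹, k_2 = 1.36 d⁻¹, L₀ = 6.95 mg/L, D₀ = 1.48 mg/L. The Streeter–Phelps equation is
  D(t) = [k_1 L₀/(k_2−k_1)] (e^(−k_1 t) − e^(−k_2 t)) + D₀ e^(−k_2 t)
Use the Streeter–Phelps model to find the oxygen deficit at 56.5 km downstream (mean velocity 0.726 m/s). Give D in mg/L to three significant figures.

Travel time t = x/v = 56.5 km / (0.726 m/s) = 56500 m / 0.726 m/s = 77820 s = 0.9007 d.
k_1 L₀/(k_2−k_1) = 0.441×6.95/(1.36−0.441) = 3.065/0.9190 = 3.335 mg/L.
e^(−k_1 t) = e^(−0.441×0.9007) = 0.6722; e^(−k_2 t) = e^(−1.36×0.9007) = 0.2938.
D = 3.335 × (0.6722 − 0.2938) + 1.48 × 0.2938 = 1.262 + 0.4348 = 1.697 mg/L.

D ≈ 1.70 mg/L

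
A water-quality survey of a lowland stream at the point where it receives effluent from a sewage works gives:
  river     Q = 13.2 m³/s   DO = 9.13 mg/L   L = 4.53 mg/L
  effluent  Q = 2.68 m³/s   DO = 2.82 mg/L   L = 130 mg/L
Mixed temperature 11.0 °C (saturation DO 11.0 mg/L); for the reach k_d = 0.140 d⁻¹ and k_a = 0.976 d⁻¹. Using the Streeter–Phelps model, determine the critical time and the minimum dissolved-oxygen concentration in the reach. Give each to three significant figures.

Mixed DO = (13.2×9.13 + 2.68×2.82)/(13.2+2.68) = 128.1/15.88 = 8.065 mg/L.
Mixed L₀ = (13.2×4.53 + 2.68×130)/(15.88) = 408.2/15.88 = 25.71 mg/L.
Initial deficit D₀ = C_s − DO₀ = 11.0 − 8.065 = 2.935 mg/L.
t_c = (1/0.8360) ln[(0.976/0.140)(1 − 2.935×0.8360/(0.140×25.71))] = 1.196 × ln(2.218) = 0.9531 d.
D_c = (0.140/0.976) × 25.71 × e^(−0.140×0.9531) = 0.1434 × 25.71 × 0.8751 = 3.227 mg/L.
Minimum DO = 11.0 − 3.227 = 7.773 mg/L.

t_c ≈ 0.953 d; minimum DO ≈ 7.77 mg/L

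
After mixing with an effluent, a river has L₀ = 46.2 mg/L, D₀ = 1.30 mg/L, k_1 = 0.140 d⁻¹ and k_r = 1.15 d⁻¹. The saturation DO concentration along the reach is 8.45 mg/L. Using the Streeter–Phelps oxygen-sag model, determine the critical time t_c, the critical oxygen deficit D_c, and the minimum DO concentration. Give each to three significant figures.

t_c ≈ 1.86 d; D_c ≈ 4.33 mg/L; min DO ≈ 4.12 mg/L

t_c = [1/(k_r−k_1)] ln[(k_r/k_1)(1 − D₀(k_r−k_1)/(k_1 L₀))]
= [1/(1.15−0.140)] ln[(1.15/0.140)(1 − 1.30×1.010/(0.140×46.2))]
= (1/1.010) ln[8.214 × 0.7970] = 0.9901 × ln(6.547) = 0.9901 × 1.879 = 1.860 d.
D_c = (k_1/k_r) L₀ e^(−k_1 t_c) = (0.140/1.15) × 46.2 × e^(−0.140×1.860) = 0.1217 × 46.2 × 0.7707 = 4.335 mg/L.
Minimum DO = C_s − D_c = 8.45 − 4.335 = 4.115 mg/L.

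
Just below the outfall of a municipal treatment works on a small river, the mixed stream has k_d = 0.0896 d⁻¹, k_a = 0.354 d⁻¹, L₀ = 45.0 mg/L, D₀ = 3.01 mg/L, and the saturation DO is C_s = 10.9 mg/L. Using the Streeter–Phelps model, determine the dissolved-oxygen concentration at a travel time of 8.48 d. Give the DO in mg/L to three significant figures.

k_d L₀/(k_a−k_d) = 0.0896×45.0/(0.354−0.0896) = 4.032/0.2644 = 15.25 mg/L.
e^(−k_d t) = e^(−0.0896×8.480) = 0.4678; e^(−k_a t) = e^(−0.354×8.480) = 0.04969.
D = 15.25 × (0.4678 − 0.04969) + 3.01 × 0.04969 = 6.375 + 0.1496 = 6.525 mg/L.
DO = C_s − D = 10.9 − 6.525 = 4.375 mg/L.

DO ≈ 4.38 mg/L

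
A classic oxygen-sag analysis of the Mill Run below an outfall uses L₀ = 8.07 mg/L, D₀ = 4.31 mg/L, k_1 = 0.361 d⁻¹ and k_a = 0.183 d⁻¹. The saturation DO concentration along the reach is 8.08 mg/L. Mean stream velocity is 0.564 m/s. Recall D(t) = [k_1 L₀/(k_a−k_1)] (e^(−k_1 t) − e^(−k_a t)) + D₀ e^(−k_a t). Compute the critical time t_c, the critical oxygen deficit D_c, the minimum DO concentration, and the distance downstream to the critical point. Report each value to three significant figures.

At the critical point dD/dt = 0, so k_1 L₀ e^(−k_1 t) = k_a D. Substituting D(t) from the Streeter–Phelps equation and solving for t gives
t_c = ln[(k_a/k_1)(1 − D₀(k_a−k_1)/(k_1 L₀))] / (k_a−k_1).
Here k_a−k_1 = -0.1780 d⁻¹ and 1 − D₀(k_a−k_1)/(k_1 L₀) = 1 − 4.31×-0.1780/(0.361×8.07) = 1.263, so
t_c = ln(0.5069 × 1.263) / -0.1780 = -0.4456 / -0.1780 = 2.504 d.
L(t_c) = L₀ e^(−k_1 t_c) = 8.07 × 0.4050 = 3.269 mg/L, and at the critical point k_a D_c = k_1 L, so D_c = (0.361/0.183) × 3.269 = 6.448 mg/L.
Minimum DO = C_s − D_c = 8.08 − 6.448 = 1.632 mg/L.
x_c = v t_c = 0.564 m/s × 2.504 d × 86400 s/d = 122000 m ≈ 122 km.

t_c ≈ 2.50 d; D_c ≈ 6.45 mg/L; min DO ≈ 1.63 mg/L; x_c ≈ 122 km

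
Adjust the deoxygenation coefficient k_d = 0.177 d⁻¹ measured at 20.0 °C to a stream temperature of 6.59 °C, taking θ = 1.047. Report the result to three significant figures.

k_d(T₂) = k_d(T₁) · θ^(T₂−T₁) = 0.177 × 1.047^(6.59−20.0)
= 0.177 × 1.047^-13.4 = 0.177 × 0.5402 = 0.09561 d⁻¹.

k_d ≈ 0.0956 d⁻¹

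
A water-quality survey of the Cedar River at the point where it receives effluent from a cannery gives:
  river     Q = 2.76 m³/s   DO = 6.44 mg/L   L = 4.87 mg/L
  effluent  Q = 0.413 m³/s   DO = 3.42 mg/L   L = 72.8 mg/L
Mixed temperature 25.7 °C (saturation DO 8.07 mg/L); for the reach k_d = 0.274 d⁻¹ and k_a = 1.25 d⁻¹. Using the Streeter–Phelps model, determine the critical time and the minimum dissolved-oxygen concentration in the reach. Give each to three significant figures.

t_c ≈ 0.791 d; minimum DO ≈ 5.65 mg/L

Mixed DO = (2.76×6.44 + 0.413×3.42)/(2.76+0.413) = 19.19/3.173 = 6.047 mg/L.
Mixed L₀ = (2.76×4.87 + 0.413×72.8)/(3.173) = 43.51/3.173 = 13.71 mg/L.
Initial deficit D₀ = C_s − DO₀ = 8.07 − 6.047 = 2.023 mg/L.
t_c = (1/0.9760) ln[(1.25/0.274)(1 − 2.023×0.9760/(0.274×13.71))] = 1.025 × ln(2.164) = 0.7911 d.
D_c = (0.274/1.25) × 13.71 × e^(−0.274×0.7911) = 0.2192 × 13.71 × 0.8051 = 2.420 mg/L.
Minimum DO = 8.07 − 2.420 = 5.650 mg/L.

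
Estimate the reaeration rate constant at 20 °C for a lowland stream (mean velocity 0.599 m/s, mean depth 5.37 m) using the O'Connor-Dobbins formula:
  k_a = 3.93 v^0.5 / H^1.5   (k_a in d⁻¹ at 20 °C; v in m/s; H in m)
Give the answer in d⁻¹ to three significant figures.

k_a ≈ 0.244 d⁻¹

k_a = 3.93 × 0.599^0.5 / 5.37^1.5 = 3.93 × 0.7740 / 12.44 = 0.2444 d⁻¹.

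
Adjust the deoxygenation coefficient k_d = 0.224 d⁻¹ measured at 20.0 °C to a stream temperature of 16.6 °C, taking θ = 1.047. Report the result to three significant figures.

k_d(T₂) = k_d(T₁) · θ^(T₂−T₁) = 0.224 × 1.047^(16.6−20.0)
= 0.224 × 1.047^-3.40 = 0.224 × 0.8554 = 0.1916 d⁻¹.

k_d ≈ 0.192 d⁻¹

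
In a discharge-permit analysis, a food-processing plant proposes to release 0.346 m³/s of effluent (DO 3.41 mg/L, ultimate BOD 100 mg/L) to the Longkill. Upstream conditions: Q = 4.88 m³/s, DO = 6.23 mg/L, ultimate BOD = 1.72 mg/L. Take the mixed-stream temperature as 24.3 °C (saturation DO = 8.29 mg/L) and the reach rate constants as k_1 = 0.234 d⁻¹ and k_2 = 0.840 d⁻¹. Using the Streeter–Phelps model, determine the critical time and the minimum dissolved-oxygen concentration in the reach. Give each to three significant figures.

Mixed DO = (4.88×6.23 + 0.346×3.41)/(4.88+0.346) = 31.58/5.226 = 6.043 mg/L.
Mixed L₀ = (4.88×1.72 + 0.346×100)/(5.226) = 42.99/5.226 = 8.227 mg/L.
Initial deficit D₀ = C_s − DO₀ = 8.29 − 6.043 = 2.247 mg/L.
t_c = (1/0.6060) ln[(0.840/0.234)(1 − 2.247×0.6060/(0.234×8.227))] = 1.650 × ln(1.051) = 0.08196 d.
D_c = (0.234/0.840) × 8.227 × e^(−0.234×0.08196) = 0.2786 × 8.227 × 0.9810 = 2.248 mg/L.
Minimum DO = 8.29 − 2.248 = 6.042 mg/L.

t_c ≈ 0.0820 d; minimum DO ≈ 6.04 mg/L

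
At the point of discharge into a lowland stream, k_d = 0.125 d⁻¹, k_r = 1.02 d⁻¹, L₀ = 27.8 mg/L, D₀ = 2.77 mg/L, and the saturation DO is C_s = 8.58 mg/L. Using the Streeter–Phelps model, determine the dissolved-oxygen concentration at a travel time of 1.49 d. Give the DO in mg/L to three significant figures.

DO ≈ 5.60 mg/L

k_d L₀/(k_r−k_d) = 0.125×27.8/(1.02−0.125) = 3.475/0.8950 = 3.883 mg/L.
e^(−k_d t) = e^(−0.125×1.490) = 0.8301; e^(−k_r t) = e^(−1.02×1.490) = 0.2188.
D = 3.883 × (0.8301 − 0.2188) + 2.77 × 0.2188 = 2.374 + 0.6060 = 2.979 mg/L.
DO = C_s − D = 8.58 − 2.979 = 5.601 mg/L.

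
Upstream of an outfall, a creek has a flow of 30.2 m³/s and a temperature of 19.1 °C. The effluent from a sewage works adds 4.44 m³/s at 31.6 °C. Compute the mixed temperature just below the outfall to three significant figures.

20.7 °C

Flow-weighted mixing: C = (Q_r C_r + Q_w C_w)/(Q_r + Q_w)
= (30.2×19.1 + 4.44×31.6)/(30.2 + 4.44) = 717.1/34.64 = 20.70 °C.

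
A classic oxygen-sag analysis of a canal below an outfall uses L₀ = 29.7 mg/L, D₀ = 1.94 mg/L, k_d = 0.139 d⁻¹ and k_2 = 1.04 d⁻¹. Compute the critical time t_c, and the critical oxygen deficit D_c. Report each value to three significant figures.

t_c ≈ 1.62 d; D_c ≈ 3.17 mg/L

With k_2/k_d = 7.482 and 1 − D₀(k_2−k_d)/(k_d L₀) = 0.5766,
t_c = ln(7.482 × 0.5766) / (1.04 − 0.139) = ln(4.314) / 0.9010 = 1.462/0.9010 = 1.623 d.
D_c = (k_d/k_2) L₀ e^(−k_d t_c) = (0.139/1.04) × 29.7 × e^(−0.139×1.623) = 0.1337 × 29.7 × 0.7981 = 3.168 mg/L.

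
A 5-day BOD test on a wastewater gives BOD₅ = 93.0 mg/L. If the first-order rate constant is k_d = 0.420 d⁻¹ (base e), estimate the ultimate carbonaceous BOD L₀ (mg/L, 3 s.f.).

BOD₅ = L₀(1 − e^(−5k_d)) ⇒ L₀ = BOD₅ / (1 − e^(−5×0.420))
= 93.0 / (1 − 0.1225) = 93.0 / 0.8775 = 106.0 mg/L.

L₀ ≈ 106 mg/L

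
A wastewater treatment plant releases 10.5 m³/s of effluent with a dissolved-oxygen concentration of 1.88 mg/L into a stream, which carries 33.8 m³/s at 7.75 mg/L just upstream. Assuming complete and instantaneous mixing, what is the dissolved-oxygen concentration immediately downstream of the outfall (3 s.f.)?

Flow-weighted mixing: C = (Q_r C_r + Q_w C_w)/(Q_r + Q_w)
= (33.8×7.75 + 10.5×1.88)/(33.8 + 10.5) = 281.7/44.30 = 6.359 mg/L.

6.36 mg/L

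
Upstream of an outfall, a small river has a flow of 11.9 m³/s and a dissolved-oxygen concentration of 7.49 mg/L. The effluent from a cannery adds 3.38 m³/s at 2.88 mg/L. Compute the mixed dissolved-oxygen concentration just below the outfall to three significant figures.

Flow-weighted mixing: C = (Q_r C_r + Q_w C_w)/(Q_r + Q_w)
= (11.9×7.49 + 3.38×2.88)/(11.9 + 3.38) = 98.87/15.28 = 6.470 mg/L.

6.47 mg/L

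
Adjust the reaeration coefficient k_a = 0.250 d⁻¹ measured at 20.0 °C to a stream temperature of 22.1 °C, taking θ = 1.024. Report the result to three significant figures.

k_a(T₂) = k_a(T₁) · θ^(T₂−T₁) = 0.250 × 1.024^(22.1−20.0)
= 0.250 × 1.024^2.10 = 0.250 × 1.051 = 0.2628 d⁻¹.

k_a ≈ 0.263 d⁻¹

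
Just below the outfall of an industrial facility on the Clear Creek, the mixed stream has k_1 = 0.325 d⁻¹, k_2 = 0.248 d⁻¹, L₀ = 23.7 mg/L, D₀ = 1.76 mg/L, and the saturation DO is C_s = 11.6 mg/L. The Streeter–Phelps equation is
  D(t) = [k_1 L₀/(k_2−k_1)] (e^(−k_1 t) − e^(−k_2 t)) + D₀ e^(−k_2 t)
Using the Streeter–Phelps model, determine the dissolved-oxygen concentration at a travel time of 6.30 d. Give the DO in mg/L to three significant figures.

k_1 L₀/(k_2−k_1) = 0.325×23.7/(0.248−0.325) = 7.702/-0.07700 = -100.0 mg/L.
e^(−k_1 t) = e^(−0.325×6.300) = 0.1291; e^(−k_2 t) = e^(−0.248×6.300) = 0.2096.
D = -100.0 × (0.1291 − 0.2096) + 1.76 × 0.2096 = 8.060 + 0.3690 = 8.429 mg/L.
DO = C_s − D = 11.6 − 8.429 = 3.171 mg/L.

DO ≈ 3.17 mg/L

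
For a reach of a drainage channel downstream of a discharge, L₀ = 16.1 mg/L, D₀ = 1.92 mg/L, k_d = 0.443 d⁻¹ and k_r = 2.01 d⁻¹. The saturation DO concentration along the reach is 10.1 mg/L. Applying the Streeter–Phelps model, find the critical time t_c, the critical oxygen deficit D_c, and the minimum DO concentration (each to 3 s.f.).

t_c ≈ 0.615 d; D_c ≈ 2.70 mg/L; min DO ≈ 7.40 mg/L

With k_r/k_d = 4.537 and 1 − D₀(k_r−k_d)/(k_d L₀) = 0.5782,
t_c = ln(4.537 × 0.5782) / (2.01 − 0.443) = ln(2.623) / 1.567 = 0.9644/1.567 = 0.6155 d.
D_c = (k_d/k_r) L₀ e^(−k_d t_c) = (0.443/2.01) × 16.1 × e^(−0.443×0.6155) = 0.2204 × 16.1 × 0.7614 = 2.702 mg/L.
Minimum DO = C_s − D_c = 10.1 − 2.702 = 7.398 mg/L.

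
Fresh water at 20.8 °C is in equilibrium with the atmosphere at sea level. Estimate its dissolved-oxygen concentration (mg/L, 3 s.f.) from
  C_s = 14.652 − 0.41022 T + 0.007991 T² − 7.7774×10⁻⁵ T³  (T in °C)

C_s ≈ 8.88 mg/L

C_s = 14.652 − 0.41022×20.8 + 0.007991×20.8² − 7.7774×10⁻⁵×20.8³ = 8.877 mg/L.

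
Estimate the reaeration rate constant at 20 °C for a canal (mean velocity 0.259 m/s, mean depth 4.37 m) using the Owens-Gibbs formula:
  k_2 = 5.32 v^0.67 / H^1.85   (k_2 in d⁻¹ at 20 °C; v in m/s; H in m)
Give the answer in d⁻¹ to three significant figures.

k_2 ≈ 0.141 d⁻¹

k_2 = 5.32 × 0.259^0.67 / 4.37^1.85 = 5.32 × 0.4045 / 15.31 = 0.1406 d⁻¹.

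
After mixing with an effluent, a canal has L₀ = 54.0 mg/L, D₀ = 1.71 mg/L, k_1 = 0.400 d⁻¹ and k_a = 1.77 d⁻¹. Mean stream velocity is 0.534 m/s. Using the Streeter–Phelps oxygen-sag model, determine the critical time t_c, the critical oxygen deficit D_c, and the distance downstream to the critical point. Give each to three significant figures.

t_c ≈ 1.00 d; D_c ≈ 8.17 mg/L; x_c ≈ 46.2 km

With k_a/k_1 = 4.425 and 1 − D₀(k_a−k_1)/(k_1 L₀) = 0.8915,
t_c = ln(4.425 × 0.8915) / (1.77 − 0.400) = ln(3.945) / 1.370 = 1.372/1.370 = 1.002 d.
D_c = (k_1/k_a) L₀ e^(−k_1 t_c) = (0.400/1.77) × 54.0 × e^(−0.400×1.002) = 0.2260 × 54.0 × 0.6698 = 8.174 mg/L.
x_c = v t_c = 0.534 m/s × 1.002 d × 86400 s/d = 46220 m ≈ 46.2 km.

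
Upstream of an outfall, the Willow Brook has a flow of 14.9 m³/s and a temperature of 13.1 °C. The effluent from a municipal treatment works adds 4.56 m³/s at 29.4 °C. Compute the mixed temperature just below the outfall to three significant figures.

16.9 °C

Flow-weighted mixing: C = (Q_r C_r + Q_w C_w)/(Q_r + Q_w)
= (14.9×13.1 + 4.56×29.4)/(14.9 + 4.56) = 329.3/19.46 = 16.92 °C.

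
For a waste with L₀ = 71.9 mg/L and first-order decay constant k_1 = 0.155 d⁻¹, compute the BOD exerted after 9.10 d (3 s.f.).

y_t = L₀(1 − e^(−k_1 t)) = 71.9 × (1 − e^(−0.155×9.10))
= 71.9 × (1 − 0.2440) = 71.9 × 0.7560 = 54.35 mg/L.

y ≈ 54.4 mg/L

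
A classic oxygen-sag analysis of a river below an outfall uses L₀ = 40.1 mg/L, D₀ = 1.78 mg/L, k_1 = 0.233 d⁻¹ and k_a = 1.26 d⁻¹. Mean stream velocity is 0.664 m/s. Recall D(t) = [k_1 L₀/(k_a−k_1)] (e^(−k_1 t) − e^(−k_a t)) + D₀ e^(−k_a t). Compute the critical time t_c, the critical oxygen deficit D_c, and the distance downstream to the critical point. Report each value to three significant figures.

t_c = [1/(k_a−k_1)] ln[(k_a/k_1)(1 − D₀(k_a−k_1)/(k_1 L₀))]
= [1/(1.26−0.233)] ln[(1.26/0.233)(1 − 1.78×1.027/(0.233×40.1))]
= (1/1.027) ln[5.408 × 0.8043] = 0.9737 × ln(4.350) = 0.9737 × 1.470 = 1.431 d.
L(t_c) = L₀ e^(−k_1 t_c) = 40.1 × 0.7164 = 28.73 mg/L, and at the critical point k_a D_c = k_1 L, so D_c = (0.233/1.26) × 28.73 = 5.312 mg/L.
x_c = v t_c = 0.664 m/s × 1.431 d × 86400 s/d = 82120 m ≈ 82.1 km.

t_c ≈ 1.43 d; D_c ≈ 5.31 mg/L; x_c ≈ 82.1 km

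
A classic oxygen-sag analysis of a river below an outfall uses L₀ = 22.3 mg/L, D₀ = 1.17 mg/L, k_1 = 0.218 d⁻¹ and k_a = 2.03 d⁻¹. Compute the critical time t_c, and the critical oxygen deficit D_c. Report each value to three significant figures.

t_c ≈ 0.915 d; D_c ≈ 1.96 mg/L

At the critical point dD/dt = 0, so k_1 L₀ e^(−k_1 t) = k_a D. Substituting D(t) from the Streeter–Phelps equation and solving for t gives
t_c = ln[(k_a/k_1)(1 − D₀(k_a−k_1)/(k_1 L₀))] / (k_a−k_1).
Here k_a−k_1 = 1.812 d⁻¹ and 1 − D₀(k_a−k_1)/(k_1 L₀) = 1 − 1.17×1.812/(0.218×22.3) = 0.5639, so
t_c = ln(9.312 × 0.5639) / 1.812 = 1.658 / 1.812 = 0.9152 d.
L(t_c) = L₀ e^(−k_1 t_c) = 22.3 × 0.8191 = 18.27 mg/L, and at the critical point k_a D_c = k_1 L, so D_c = (0.218/2.03) × 18.27 = 1.962 mg/L.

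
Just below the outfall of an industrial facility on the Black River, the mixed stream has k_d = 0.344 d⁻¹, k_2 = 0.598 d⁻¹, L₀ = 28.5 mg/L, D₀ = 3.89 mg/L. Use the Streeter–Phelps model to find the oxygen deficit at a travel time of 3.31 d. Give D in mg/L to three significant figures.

k_d L₀/(k_2−k_d) = 0.344×28.5/(0.598−0.344) = 9.804/0.2540 = 38.60 mg/L.
e^(−k_d t) = e^(−0.344×3.310) = 0.3203; e^(−k_2 t) = e^(−0.598×3.310) = 0.1382.
D = 38.60 × (0.3203 − 0.1382) + 3.89 × 0.1382 = 7.029 + 0.5374 = 7.566 mg/L.

D ≈ 7.57 mg/L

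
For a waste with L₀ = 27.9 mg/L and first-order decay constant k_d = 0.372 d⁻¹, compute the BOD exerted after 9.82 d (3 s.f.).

y_t = L₀(1 − e^(−k_d t)) = 27.9 × (1 − e^(−0.372×9.82))
= 27.9 × (1 − 0.02591) = 27.9 × 0.9741 = 27.18 mg/L.

y ≈ 27.2 mg/L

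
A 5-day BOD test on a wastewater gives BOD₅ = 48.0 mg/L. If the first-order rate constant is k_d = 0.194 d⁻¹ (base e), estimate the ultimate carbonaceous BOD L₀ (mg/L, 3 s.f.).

L₀ ≈ 77.3 mg/L

BOD₅ = L₀(1 − e^(−5k_d)) ⇒ L₀ = BOD₅ / (1 − e^(−5×0.194))
= 48.0 / (1 − 0.3791) = 48.0 / 0.6209 = 77.31 mg/L.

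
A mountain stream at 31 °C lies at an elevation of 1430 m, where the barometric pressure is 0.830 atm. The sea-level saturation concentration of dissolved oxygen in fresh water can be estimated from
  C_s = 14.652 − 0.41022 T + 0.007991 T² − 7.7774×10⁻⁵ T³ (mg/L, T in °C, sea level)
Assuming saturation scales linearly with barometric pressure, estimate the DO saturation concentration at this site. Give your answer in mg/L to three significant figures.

At sea level: C_s = 14.652 − 0.41022×31 + 0.007991×31² − 7.7774×10⁻⁵×31³ = 7.298 mg/L.
Pressure correction: C_s' = 7.298 × 0.830 = 6.057 mg/L.

C_s ≈ 6.06 mg/L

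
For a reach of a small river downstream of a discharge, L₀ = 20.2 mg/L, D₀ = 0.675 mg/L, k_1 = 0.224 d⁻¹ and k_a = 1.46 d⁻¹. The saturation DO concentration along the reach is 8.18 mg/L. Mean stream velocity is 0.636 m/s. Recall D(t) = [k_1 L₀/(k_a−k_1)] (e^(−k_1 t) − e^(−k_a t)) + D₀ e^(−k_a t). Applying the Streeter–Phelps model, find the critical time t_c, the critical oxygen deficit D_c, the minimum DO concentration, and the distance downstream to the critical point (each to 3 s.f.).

t_c ≈ 1.35 d; D_c ≈ 2.29 mg/L; min DO ≈ 5.89 mg/L; x_c ≈ 74.3 km

At the critical point dD/dt = 0, so k_1 L₀ e^(−k_1 t) = k_a D. Substituting D(t) from the Streeter–Phelps equation and solving for t gives
t_c = ln[(k_a/k_1)(1 − D₀(k_a−k_1)/(k_1 L₀))] / (k_a−k_1).
Here k_a−k_1 = 1.236 d⁻¹ and 1 − D₀(k_a−k_1)/(k_1 L₀) = 1 − 0.675×1.236/(0.224×20.2) = 0.8156, so
t_c = ln(6.518 × 0.8156) / 1.236 = 1.671 / 1.236 = 1.352 d.
D_c = (k_1/k_a) L₀ e^(−k_1 t_c) = (0.224/1.46) × 20.2 × e^(−0.224×1.352) = 0.1534 × 20.2 × 0.7388 = 2.290 mg/L.
Minimum DO = C_s − D_c = 8.18 − 2.290 = 5.890 mg/L.
x_c = v t_c = 0.636 m/s × 1.352 d × 86400 s/d = 74280 m ≈ 74.3 km.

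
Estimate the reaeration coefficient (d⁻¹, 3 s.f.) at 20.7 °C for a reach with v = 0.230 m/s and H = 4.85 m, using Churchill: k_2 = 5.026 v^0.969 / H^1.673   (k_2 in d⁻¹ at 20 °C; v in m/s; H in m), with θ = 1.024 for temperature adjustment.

k_2 ≈ 0.0876 d⁻¹

k_2(20) = 5.026 × 0.230^0.969 / 4.85^1.673 = 5.026 × 0.2407 / 14.04 = 0.08620 d⁻¹.
k_2(20.7) = 0.08620 × 1.024^(20.7−20) = 0.08620 × 1.017 = 0.08764 d⁻¹.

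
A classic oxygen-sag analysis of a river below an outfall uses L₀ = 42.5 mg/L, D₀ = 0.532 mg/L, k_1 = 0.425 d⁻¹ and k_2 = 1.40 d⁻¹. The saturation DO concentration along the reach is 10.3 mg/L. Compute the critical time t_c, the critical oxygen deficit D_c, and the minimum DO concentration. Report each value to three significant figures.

At the critical point dD/dt = 0, so k_1 L₀ e^(−k_1 t) = k_2 D. Substituting D(t) from the Streeter–Phelps equation and solving for t gives
t_c = ln[(k_2/k_1)(1 − D₀(k_2−k_1)/(k_1 L₀))] / (k_2−k_1).
Here k_2−k_1 = 0.9750 d⁻¹ and 1 − D₀(k_2−k_1)/(k_1 L₀) = 1 − 0.532×0.9750/(0.425×42.5) = 0.9713, so
t_c = ln(3.294 × 0.9713) / 0.9750 = 1.163 / 0.9750 = 1.193 d.
D_c = (k_1/k_2) L₀ e^(−k_1 t_c) = (0.425/1.40) × 42.5 × e^(−0.425×1.193) = 0.3036 × 42.5 × 0.6023 = 7.771 mg/L.
Minimum DO = C_s − D_c = 10.3 − 7.771 = 2.529 mg/L.

t_c ≈ 1.19 d; D_c ≈ 7.77 mg/L; min DO ≈ 2.53 mg/L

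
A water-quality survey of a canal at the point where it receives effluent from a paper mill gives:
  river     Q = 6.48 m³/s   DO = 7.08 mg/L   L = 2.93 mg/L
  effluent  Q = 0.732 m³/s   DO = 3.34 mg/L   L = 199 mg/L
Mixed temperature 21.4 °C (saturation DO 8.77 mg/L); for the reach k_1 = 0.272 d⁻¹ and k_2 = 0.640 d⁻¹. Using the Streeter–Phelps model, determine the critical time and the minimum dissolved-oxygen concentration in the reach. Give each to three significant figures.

Mixed DO = (6.48×7.08 + 0.732×3.34)/(6.48+0.732) = 48.32/7.212 = 6.700 mg/L.
Mixed L₀ = (6.48×2.93 + 0.732×199)/(7.212) = 164.7/7.212 = 22.83 mg/L.
Initial deficit D₀ = C_s − DO₀ = 8.77 − 6.700 = 2.070 mg/L.
t_c = (1/0.3680) ln[(0.640/0.272)(1 − 2.070×0.3680/(0.272×22.83))] = 2.717 × ln(2.064) = 1.970 d.
D_c = (0.272/0.640) × 22.83 × e^(−0.272×1.970) = 0.4250 × 22.83 × 0.5852 = 5.679 mg/L.
Minimum DO = 8.77 − 5.679 = 3.091 mg/L.

t_c ≈ 1.97 d; minimum DO ≈ 3.09 mg/L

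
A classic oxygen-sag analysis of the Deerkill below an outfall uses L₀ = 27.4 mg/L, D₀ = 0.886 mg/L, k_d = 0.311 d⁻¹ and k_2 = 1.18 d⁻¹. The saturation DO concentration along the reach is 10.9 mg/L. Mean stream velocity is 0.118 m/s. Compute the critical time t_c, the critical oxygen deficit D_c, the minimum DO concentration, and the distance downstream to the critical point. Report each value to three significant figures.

t_c ≈ 1.43 d; D_c ≈ 4.64 mg/L; min DO ≈ 6.26 mg/L; x_c ≈ 14.5 km

At the critical point dD/dt = 0, so k_d L₀ e^(−k_d t) = k_2 D. Substituting D(t) from the Streeter–Phelps equation and solving for t gives
t_c = ln[(k_2/k_d)(1 − D₀(k_2−k_d)/(k_d L₀))] / (k_2−k_d).
Here k_2−k_d = 0.8690 d⁻¹ and 1 − D₀(k_2−k_d)/(k_d L₀) = 1 − 0.886×0.8690/(0.311×27.4) = 0.9096, so
t_c = ln(3.794 × 0.9096) / 0.8690 = 1.239 / 0.8690 = 1.426 d.
D_c = (k_d/k_2) L₀ e^(−k_d t_c) = (0.311/1.18) × 27.4 × e^(−0.311×1.426) = 0.2636 × 27.4 × 0.6419 = 4.635 mg/L.
Minimum DO = C_s − D_c = 10.9 − 4.635 = 6.265 mg/L.
x_c = v t_c = 0.118 m/s × 1.426 d × 86400 s/d = 14530 m ≈ 14.5 km.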